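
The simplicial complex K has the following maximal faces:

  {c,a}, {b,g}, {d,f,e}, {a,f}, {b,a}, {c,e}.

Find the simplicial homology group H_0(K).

K has 7 vertices, 8 edges, 1 triangle.
rank ∂_0 = 0, rank ∂_1 = 6 ⇒ b_0 = 7 − 0 − 6 = 1; all invariant factors of ∂_1 are 1 so no torsion. So H_0 ≅ Z.

H_0 = Z.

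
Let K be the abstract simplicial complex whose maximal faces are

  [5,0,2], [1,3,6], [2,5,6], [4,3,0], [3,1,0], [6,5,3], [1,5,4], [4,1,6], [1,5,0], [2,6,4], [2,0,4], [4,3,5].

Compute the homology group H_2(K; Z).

H_2 ≅ 0.

We work with the vertex ordering 0 < 1 < 2 < 3 < 4 < 5 < 6. The simplices of K, each written with vertices in increasing order, are:

  0-simplices (7): [0], [1], [2], [3], [4], [5], [6]
  1-simplices (18): [0,1], [0,2], [0,3], [0,4], [0,5], [1,3], [1,4], [1,5], [1,6], [2,4], [2,5], [2,6], [3,4], [3,5], [3,6], [4,5], [4,6], [5,6]
  2-simplices (12): [0,1,3], [0,1,5], [0,2,4], [0,2,5], [0,3,4], [1,3,6], [1,4,5], [1,4,6], [2,4,6], [2,5,6], [3,4,5], [3,5,6]

Hence C_0 ≅ Z^7, C_1 ≅ Z^18, C_2 ≅ Z^12.

Boundary ∂_1: C_1 → C_0 is given by ∂[p,q] = [q] − [p]. For instance
  ∂[2,6] = [6] − [2].
As a 7×18 matrix over Z this has rank 6, with invariant factors (1,1,1,1,1,1).

The boundary map ∂_2: C_2 → C_1 sends each 2-simplex [p,q,r] to [q,r] − [p,r] + [p,q]. For instance
  ∂[2,4,6] = [4,6] − [2,6] + [2,4],
  ∂[3,5,6] = [5,6] − [3,6] + [3,5].
This gives a 18×12 integer matrix of rank 12; reducing to Smith normal form yields diagonal entries (1,1,1,1,1,1,1,1,1,1,1,2).

Computing H_k = (kernel of ∂_k) / (image of ∂_{k+1}):

  H_2: rank ker ∂_2 − rank ∂_3 = (12 − 12) − 0 = 0, and there is no ∂_3, so H_2 = 0.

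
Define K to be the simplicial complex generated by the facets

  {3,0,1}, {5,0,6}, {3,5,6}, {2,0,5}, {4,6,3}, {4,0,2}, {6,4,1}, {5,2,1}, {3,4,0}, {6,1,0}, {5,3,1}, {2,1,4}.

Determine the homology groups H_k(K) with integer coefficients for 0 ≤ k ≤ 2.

Order the vertices as 0 < 1 < 2 < 3 < 4 < 5 < 6. Listing each simplex with vertices in this order, K has dimension 2 with simplices:

  0-simplices (7): [0], [1], [2], [3], [4], [5], [6]
  1-simplices (18): [0,1], [0,2], [0,3], [0,4], [0,5], [0,6], [1,2], [1,3], [1,4], [1,5], [1,6], [2,4], [2,5], [3,4], [3,5], [3,6], [4,6], [5,6]
  2-simplices (12): [0,1,3], [0,1,6], [0,2,4], [0,2,5], [0,3,4], [0,5,6], [1,2,4], [1,2,5], [1,3,5], [1,4,6], [3,4,6], [3,5,6]

Hence C_0 ≅ Z^7, C_1 ≅ Z^18, C_2 ≅ Z^12.

The boundary map ∂_1: C_1 → C_0 sends each edge [p,q] (with p < q) to q − p. For instance
  ∂[3,6] = [6] − [3].
This gives a 7×18 integer matrix of rank 6; reducing to Smith normal form yields diagonal entries (1,1,1,1,1,1).

Boundary ∂_2: C_2 → C_1 sends each 2-simplex [p,q,r] to [q,r] − [p,r] + [p,q]. For instance
  ∂[3,5,6] = [5,6] − [3,6] + [3,5],
  ∂[1,3,5] = [3,5] − [1,5] + [1,3].
As a 18×12 matrix over Z this has rank 12, with invariant factors (1,1,1,1,1,1,1,1,1,1,1,2).

Computing H_k = (kernel of ∂_k) / (image of ∂_{k+1}):

  H_0: rank C_0 − rank ∂_1 = 7 − 6 = 1, and the invariant factors of ∂_1 are all 1, so H_0 = Z.
  H_1: rank ker ∂_1 − rank ∂_2 = (18 − 6) − 12 = 0, and ∂_2 has invariant factor 2 > 1, so H_1 = Z/2Z.
  H_2: rank ker ∂_2 − rank ∂_3 = (12 − 12) − 0 = 0, and there is no ∂_3, so H_2 = 0.

H_0 = Z,  H_1 = Z/2Z,  H_2 = 0.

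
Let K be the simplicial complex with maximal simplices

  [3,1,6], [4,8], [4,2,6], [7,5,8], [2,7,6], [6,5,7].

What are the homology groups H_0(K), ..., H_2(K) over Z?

H_0 = Z,  H_1 = Z,  H_2 = 0.

Take the total order 1 < 2 < 3 < 4 < 5 < 6 < 7 < 8 on the vertex set. Then K (dimension 2) consists of the simplices:

  0-simplices (8): [1], [2], [3], [4], [5], [6], [7], [8]
  1-simplices (13): [1,3], [1,6], [2,4], [2,6], [2,7], [3,6], [4,6], [4,8], [5,6], [5,7], [5,8], [6,7], [7,8]
  2-simplices (5): [1,3,6], [2,4,6], [2,6,7], [5,6,7], [5,7,8]

Hence C_0 ≅ Z^8, C_1 ≅ Z^13, C_2 ≅ Z^5.

The boundary map ∂_1: C_1 → C_0 sends each edge [p,q] (with p < q) to q − p. For instance
  ∂[5,7] = [7] − [5].
The 8×13 boundary matrix has rank 7 and Smith normal form diag(1,1,1,1,1,1,1).

Boundary ∂_2: C_2 → C_1 sends each 2-simplex [p,q,r] to [q,r] − [p,r] + [p,q]. For instance
  ∂[5,7,8] = [7,8] − [5,8] + [5,7],
  ∂[2,4,6] = [4,6] − [2,6] + [2,4].
The resulting 13×5 matrix has rank 5, and its Smith normal form has invariant factors (1,1,1,1,1).

From H_k ≅ ker(∂_k) / im(∂_{k+1}) we obtain:

  H_0: rank C_0 − rank ∂_1 = 8 − 7 = 1, and the invariant factors of ∂_1 are all 1, so H_0 ≅ Z.
  H_1: rank ker ∂_1 − rank ∂_2 = (13 − 7) − 5 = 1, and the invariant factors of ∂_2 are all 1, so H_1 ≅ Z.
  H_2: rank ker ∂_2 − rank ∂_3 = (5 − 5) − 0 = 0, and there is no ∂_3, so H_2 ≅ 0.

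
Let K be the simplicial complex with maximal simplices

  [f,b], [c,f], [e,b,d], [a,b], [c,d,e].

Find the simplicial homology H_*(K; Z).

H_0 ≅ Z,  H_1 ≅ Z,  H_2 = 0.

Fix the vertex order a < b < c < d < e < f and write every simplex with vertices in increasing order. Then dim K = 2 and the simplices of K are:

  0-simplices (6): a, b, c, d, e, f
  1-simplices (8): ab, bd, be, bf, cd, ce, cf, de
  2-simplices (2): bde, cde

Hence C_0 ≅ Z^6, C_1 ≅ Z^8, C_2 ≅ Z^2.

The boundary map ∂_1: C_1 → C_0 maps an edge to its endpoints' difference, ∂[p,q] = q − p.
As a 6×8 matrix over Z this has rank 5, with invariant factors (1,1,1,1,1).

Boundary ∂_2: C_2 → C_1 acts by ∂[p,q,r] = [q,r] − [p,r] + [p,q]. For instance
  ∂cde = de − ce + cd,
  ∂bde = de − be + bd.
This gives a 8×2 integer matrix of rank 2; reducing to Smith normal form yields diagonal entries (1,1).

From H_k ≅ ker(∂_k) / im(∂_{k+1}) we obtain:

  H_0: rank C_0 − rank ∂_1 = 6 − 5 = 1, and the invariant factors of ∂_1 are all 1, so H_0 = Z.
  H_1: rank ker ∂_1 − rank ∂_2 = (8 − 5) − 2 = 1, and the invariant factors of ∂_2 are all 1, so H_1 = Z.
  H_2: rank ker ∂_2 − rank ∂_3 = (2 − 2) − 0 = 0, and there is no ∂_3, so H_2 = 0.

As a check, the Euler characteristic is 6 − 8 + 2 = 0, which agrees with 1 − 1 + 0 = 0.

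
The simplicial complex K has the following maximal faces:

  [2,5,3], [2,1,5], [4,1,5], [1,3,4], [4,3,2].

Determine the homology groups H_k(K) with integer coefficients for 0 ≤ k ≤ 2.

H_0 = Z,  H_1 = Z,  H_2 = 0.

Fix the vertex order 1 < 2 < 3 < 4 < 5 and write every simplex with vertices in increasing order. Then dim K = 2 and the simplices of K are:

  0-simplices (5): [1], [2], [3], [4], [5]
  1-simplices (10): [1,2], [1,3], [1,4], [1,5], [2,3], [2,4], [2,5], [3,4], [3,5], [4,5]
  2-simplices (5): [1,2,5], [1,3,4], [1,4,5], [2,3,4], [2,3,5]

so the chain groups are C_0 ≅ Z^5, C_1 ≅ Z^10, C_2 ≅ Z^5.

The boundary map ∂_1: C_1 → C_0 sends each edge [p,q] (with p < q) to q − p. For instance
  ∂[1,5] = [5] − [1].
As a 5×10 matrix over Z this has rank 4, with invariant factors (1,1,1,1).

Boundary ∂_2: C_2 → C_1 acts by ∂[p,q,r] = [q,r] − [p,r] + [p,q]. For instance
  ∂[1,4,5] = [4,5] − [1,5] + [1,4],
  ∂[2,3,5] = [3,5] − [2,5] + [2,3].
This gives a 10×5 integer matrix of rank 5; reducing to Smith normal form yields diagonal entries (1,1,1,1,1).

Computing H_k = (kernel of ∂_k) / (image of ∂_{k+1}):

  H_0: rank C_0 − rank ∂_1 = 5 − 4 = 1, and the invariant factors of ∂_1 are all 1, so H_0 ≅ Z.
  H_1: rank ker ∂_1 − rank ∂_2 = (10 − 4) − 5 = 1, and the invariant factors of ∂_2 are all 1, so H_1 ≅ Z.
  H_2: rank ker ∂_2 − rank ∂_3 = (5 − 5) − 0 = 0, and there is no ∂_3, so H_2 ≅ 0.

As a check, the Euler characteristic is 5 − 10 + 5 = 0, which agrees with 1 − 1 + 0 = 0.
(K is a triangulation of the Möbius band.)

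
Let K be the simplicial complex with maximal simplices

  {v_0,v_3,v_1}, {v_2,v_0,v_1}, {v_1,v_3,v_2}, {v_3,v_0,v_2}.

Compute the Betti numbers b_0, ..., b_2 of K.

b_0 = 1, b_1 = 0, b_2 = 1.

We work with the vertex ordering v_0 < v_1 < v_2 < v_3. The simplices of K, each written with vertices in increasing order, are:

  0-simplices (4): [v_0], [v_1], [v_2], [v_3]
  1-simplices (6): [v_0,v_1], [v_0,v_2], [v_0,v_3], [v_1,v_2], [v_1,v_3], [v_2,v_3]
  2-simplices (4): [v_0,v_1,v_2], [v_0,v_1,v_3], [v_0,v_2,v_3], [v_1,v_2,v_3]

giving chain groups C_0 ≅ Z^4, C_1 ≅ Z^6, C_2 ≅ Z^4.

∂_1: C_1 → C_0 maps an edge to its endpoints' difference, ∂[p,q] = q − p. For instance
  ∂[v_0,v_2] = [v_2] − [v_0].
The resulting 4×6 matrix has rank 3, and its Smith normal form has invariant factors (1,1,1).

Boundary ∂_2: C_2 → C_1 acts by ∂[p,q,r] = [q,r] − [p,r] + [p,q]. For instance
  ∂[v_0,v_1,v_2] = [v_1,v_2] − [v_0,v_2] + [v_0,v_1],
  ∂[v_0,v_1,v_3] = [v_1,v_3] − [v_0,v_3] + [v_0,v_1].
The resulting 6×4 matrix has rank 3, and its Smith normal form has invariant factors (1,1,1).

Computing H_k = (kernel of ∂_k) / (image of ∂_{k+1}):

  H_0: rank C_0 − rank ∂_1 = 4 − 3 = 1, and the invariant factors of ∂_1 are all 1, so H_0 = Z.
  H_1: rank ker ∂_1 − rank ∂_2 = (6 − 3) − 3 = 0, and the invariant factors of ∂_2 are all 1, so H_1 = 0.
  H_2: rank ker ∂_2 − rank ∂_3 = (4 − 3) − 0 = 1, and there is no ∂_3, so H_2 = Z.

Hence the Betti numbers are b_0 = 1, b_1 = 0, b_2 = 1.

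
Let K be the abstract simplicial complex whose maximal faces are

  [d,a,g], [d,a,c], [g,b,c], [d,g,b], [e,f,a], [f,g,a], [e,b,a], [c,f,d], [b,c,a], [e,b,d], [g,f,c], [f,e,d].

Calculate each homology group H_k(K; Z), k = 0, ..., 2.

H_0 = Z,  H_1 = Z/2,  H_2 = 0.

Fix the vertex order a < b < c < d < e < f < g and write every simplex with vertices in increasing order. Then dim K = 2 and the simplices of K are:

  0-simplices (7): a, b, c, d, e, f, g
  1-simplices (18): ab, ac, ad, ae, af, ag, bc, bd, be, bg, cd, cf, cg, de, df, dg, ef, fg
  2-simplices (12): abc, abe, acd, adg, aef, afg, bcg, bde, bdg, cdf, cfg, def

Hence C_0 ≅ Z^7, C_1 ≅ Z^18, C_2 ≅ Z^12.

The boundary map ∂_1: C_1 → C_0 maps an edge to its endpoints' difference, ∂[p,q] = q − p. For instance
  ∂ae = e − a.
The resulting 7×18 matrix has rank 6, and its Smith normal form has invariant factors (1,1,1,1,1,1).

∂_2: C_2 → C_1 maps a triangle to the signed sum of its edges. For instance
  ∂aef = ef − af + ae,
  ∂bcg = cg − bg + bc.
The 18×12 boundary matrix has rank 12 and Smith normal form diag(1,1,1,1,1,1,1,1,1,1,1,2).

Computing H_k = (kernel of ∂_k) / (image of ∂_{k+1}):

  H_0: rank C_0 − rank ∂_1 = 7 − 6 = 1, and the invariant factors of ∂_1 are all 1, so H_0 ≅ Z.
  H_1: rank ker ∂_1 − rank ∂_2 = (18 − 6) − 12 = 0, and ∂_2 has invariant factor 2 > 1, so H_1 ≅ Z/2.
  H_2: rank ker ∂_2 − rank ∂_3 = (12 − 12) − 0 = 0, and there is no ∂_3, so H_2 ≅ 0.

(K is a triangulation of the real projective plane RP^2.)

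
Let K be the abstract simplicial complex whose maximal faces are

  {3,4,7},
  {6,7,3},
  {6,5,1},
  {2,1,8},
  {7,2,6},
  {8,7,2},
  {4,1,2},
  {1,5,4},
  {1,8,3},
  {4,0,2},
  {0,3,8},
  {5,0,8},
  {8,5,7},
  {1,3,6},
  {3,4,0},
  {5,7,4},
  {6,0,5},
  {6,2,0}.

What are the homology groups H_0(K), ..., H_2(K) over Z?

Order the vertices as 0 < 1 < 2 < 3 < 4 < 5 < 6 < 7 < 8. Listing each simplex with vertices in this order, K has dimension 2 with simplices:

  0-simplices (9): [0], [1], [2], [3], [4], [5], [6], [7], [8]
  1-simplices (27): (27 of them)
  2-simplices (18): [0,2,4], [0,2,6], [0,3,4], [0,3,8], [0,5,6], [0,5,8], [1,2,4], [1,2,8], [1,3,6], [1,3,8], [1,4,5], [1,5,6], [2,6,7], [2,7,8], [3,4,7], [3,6,7], [4,5,7], [5,7,8]

so the chain groups are C_0 ≅ Z^9, C_1 ≅ Z^27, C_2 ≅ Z^18.

The boundary map ∂_1: C_1 → C_0 is given by ∂[p,q] = [q] − [p]. For instance
  ∂[4,7] = [7] − [4].
This gives a 9×27 integer matrix of rank 8; reducing to Smith normal form yields diagonal entries (1,1,1,1,1,1,1,1).

Boundary ∂_2: C_2 → C_1 sends each 2-simplex [p,q,r] to [q,r] − [p,r] + [p,q]. For instance
  ∂[1,2,4] = [2,4] − [1,4] + [1,2],
  ∂[0,5,8] = [5,8] − [0,8] + [0,5].
This gives a 27×18 integer matrix of rank 17; reducing to Smith normal form yields diagonal entries (1,1,1,1,1,1,1,1,1,1,1,1,1,1,1,1,1).

Computing H_k = (kernel of ∂_k) / (image of ∂_{k+1}):

  H_0: rank C_0 − rank ∂_1 = 9 − 8 = 1, and the invariant factors of ∂_1 are all 1, so H_0 ≅ Z.
  H_1: rank ker ∂_1 − rank ∂_2 = (27 − 8) − 17 = 2, and the invariant factors of ∂_2 are all 1, so H_1 ≅ Z^2.
  H_2: rank ker ∂_2 − rank ∂_3 = (18 − 17) − 0 = 1, and there is no ∂_3, so H_2 ≅ Z.

H_0 = Z,  H_1 = Z^2,  H_2 = Z.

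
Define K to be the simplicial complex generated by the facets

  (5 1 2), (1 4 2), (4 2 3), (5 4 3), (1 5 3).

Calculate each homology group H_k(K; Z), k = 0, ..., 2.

K has 5 vertices, 10 edges, 5 triangles.
rank ∂_0 = 0, rank ∂_1 = 4 ⇒ b_0 = 5 − 0 − 4 = 1; all invariant factors of ∂_1 are 1 so no torsion. So H_0 = Z.
rank ∂_1 = 4, rank ∂_2 = 5 ⇒ b_1 = 10 − 4 − 5 = 1; all invariant factors of ∂_2 are 1 so no torsion. So H_1 = Z.
rank ∂_2 = 5, rank ∂_3 = 0 ⇒ b_2 = 5 − 5 − 0 = 0. So H_2 = 0.

H_0 ≅ Z,  H_1 ≅ Z,  H_2 = 0.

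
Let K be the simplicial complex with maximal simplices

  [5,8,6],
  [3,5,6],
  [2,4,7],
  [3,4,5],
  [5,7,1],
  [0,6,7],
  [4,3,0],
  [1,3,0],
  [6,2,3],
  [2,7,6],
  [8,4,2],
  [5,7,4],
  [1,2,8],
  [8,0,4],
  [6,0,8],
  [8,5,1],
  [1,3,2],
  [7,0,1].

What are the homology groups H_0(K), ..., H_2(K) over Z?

H_0 ≅ Z,  H_1 ≅ Z^2,  H_2 ≅ Z.

K has 9 vertices, 27 edges, 18 triangles.
rank ∂_0 = 0, rank ∂_1 = 8 ⇒ b_0 = 9 − 0 − 8 = 1; all invariant factors of ∂_1 are 1 so no torsion. So H_0 ≅ Z.
rank ∂_1 = 8, rank ∂_2 = 17 ⇒ b_1 = 27 − 8 − 17 = 2; all invariant factors of ∂_2 are 1 so no torsion. So H_1 ≅ Z^2.
rank ∂_2 = 17, rank ∂_3 = 0 ⇒ b_2 = 18 − 17 − 0 = 1. So H_2 ≅ Z.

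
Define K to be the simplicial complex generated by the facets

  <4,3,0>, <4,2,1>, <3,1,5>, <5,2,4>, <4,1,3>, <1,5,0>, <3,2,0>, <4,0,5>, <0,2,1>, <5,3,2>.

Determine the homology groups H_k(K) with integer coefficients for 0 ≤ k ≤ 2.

H_0 ≅ Z,  H_1 ≅ Z/2Z,  H_2 = 0.

We work with the vertex ordering 0 < 1 < 2 < 3 < 4 < 5. The simplices of K, each written with vertices in increasing order, are:

  0-simplices (6): [0], [1], [2], [3], [4], [5]
  1-simplices (15): [0,1], [0,2], [0,3], [0,4], [0,5], [1,2], [1,3], [1,4], [1,5], [2,3], [2,4], [2,5], [3,4], [3,5], [4,5]
  2-simplices (10): [0,1,2], [0,1,5], [0,2,3], [0,3,4], [0,4,5], [1,2,4], [1,3,4], [1,3,5], [2,3,5], [2,4,5]

Hence C_0 ≅ Z^6, C_1 ≅ Z^15, C_2 ≅ Z^10.

∂_1: C_1 → C_0 maps an edge to its endpoints' difference, ∂[p,q] = q − p.
This gives a 6×15 integer matrix of rank 5; reducing to Smith normal form yields diagonal entries (1,1,1,1,1).

∂_2: C_2 → C_1 sends each 2-simplex [p,q,r] to [q,r] − [p,r] + [p,q]. For instance
  ∂[0,3,4] = [3,4] − [0,4] + [0,3],
  ∂[1,3,4] = [3,4] − [1,4] + [1,3].
The resulting 15×10 matrix has rank 10, and its Smith normal form has invariant factors (1,1,1,1,1,1,1,1,1,2).

Now H_k = ker ∂_k / im ∂_{k+1}, so:

  H_0: rank C_0 − rank ∂_1 = 6 − 5 = 1, and the invariant factors of ∂_1 are all 1, so H_0 ≅ Z.
  H_1: rank ker ∂_1 − rank ∂_2 = (15 − 5) − 10 = 0, and ∂_2 has invariant factor 2 > 1, so H_1 ≅ Z/2Z.
  H_2: rank ker ∂_2 − rank ∂_3 = (10 − 10) − 0 = 0, and there is no ∂_3, so H_2 ≅ 0.

As a check, the Euler characteristic is 6 − 15 + 10 = 1, which agrees with 1 − 0 + 0 = 1.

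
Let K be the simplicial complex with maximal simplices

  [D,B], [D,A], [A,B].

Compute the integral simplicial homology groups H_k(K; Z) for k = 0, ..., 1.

We work with the vertex ordering A < B < D. The simplices of K, each written with vertices in increasing order, are:

  0-simplices (3): A, B, D
  1-simplices (3): AB, AD, BD

giving chain groups C_0 ≅ Z^3, C_1 ≅ Z^3.

The boundary map ∂_1: C_1 → C_0 maps an edge to its endpoints' difference, ∂[p,q] = q − p.
The 3×3 boundary matrix has rank 2 and Smith normal form diag(1,1).

Reading off H_k = ker ∂_k / im ∂_{k+1}:

  H_0: rank C_0 − rank ∂_1 = 3 − 2 = 1, and the invariant factors of ∂_1 are all 1, so H_0 ≅ Z.
  H_1: rank ker ∂_1 − rank ∂_2 = (3 − 2) − 0 = 1, and there is no ∂_2, so H_1 ≅ Z.

As a check, the Euler characteristic is 3 − 3 = 0, which agrees with 1 − 1 = 0.
(K is a triangulation of the circle S^1.)

H_0 = Z,  H_1 = Z.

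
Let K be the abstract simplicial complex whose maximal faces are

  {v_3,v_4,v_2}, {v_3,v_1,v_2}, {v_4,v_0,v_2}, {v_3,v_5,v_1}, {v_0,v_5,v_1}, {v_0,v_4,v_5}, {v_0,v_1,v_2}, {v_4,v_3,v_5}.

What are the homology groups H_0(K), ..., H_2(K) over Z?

H_0 = Z,  H_1 = 0,  H_2 = Z.

Take the total order v_0 < v_1 < v_2 < v_3 < v_4 < v_5 on the vertex set. Then K (dimension 2) consists of the simplices:

  0-simplices (6): [v_0], [v_1], [v_2], [v_3], [v_4], [v_5]
  1-simplices (12): [v_0,v_1], [v_0,v_2], [v_0,v_4], [v_0,v_5], [v_1,v_2], [v_1,v_3], [v_1,v_5], [v_2,v_3], [v_2,v_4], [v_3,v_4], [v_3,v_5], [v_4,v_5]
  2-simplices (8): [v_0,v_1,v_2], [v_0,v_1,v_5], [v_0,v_2,v_4], [v_0,v_4,v_5], [v_1,v_2,v_3], [v_1,v_3,v_5], [v_2,v_3,v_4], [v_3,v_4,v_5]

giving chain groups C_0 ≅ Z^6, C_1 ≅ Z^12, C_2 ≅ Z^8.

∂_1: C_1 → C_0 is given by ∂[p,q] = [q] − [p]. For instance
  ∂[v_0,v_2] = [v_2] − [v_0].
As a 6×12 matrix over Z this has rank 5, with invariant factors (1,1,1,1,1).

Boundary ∂_2: C_2 → C_1 sends each 2-simplex [p,q,r] to [q,r] − [p,r] + [p,q]. For instance
  ∂[v_0,v_2,v_4] = [v_2,v_4] − [v_0,v_4] + [v_0,v_2],
  ∂[v_0,v_4,v_5] = [v_4,v_5] − [v_0,v_5] + [v_0,v_4].
As a 12×8 matrix over Z this has rank 7, with invariant factors (1,1,1,1,1,1,1).

Reading off H_k = ker ∂_k / im ∂_{k+1}:

  H_0: rank C_0 − rank ∂_1 = 6 − 5 = 1, and the invariant factors of ∂_1 are all 1, so H_0 ≅ Z.
  H_1: rank ker ∂_1 − rank ∂_2 = (12 − 5) − 7 = 0, and the invariant factors of ∂_2 are all 1, so H_1 ≅ 0.
  H_2: rank ker ∂_2 − rank ∂_3 = (8 − 7) − 0 = 1, and there is no ∂_3, so H_2 ≅ Z.

As a check, the Euler characteristic is 6 − 12 + 8 = 2, which agrees with 1 − 0 + 1 = 2.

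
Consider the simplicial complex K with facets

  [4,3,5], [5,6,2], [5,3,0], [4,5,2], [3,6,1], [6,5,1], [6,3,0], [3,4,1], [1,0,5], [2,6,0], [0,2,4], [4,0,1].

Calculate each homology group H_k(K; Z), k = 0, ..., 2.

H_0 ≅ Z,  H_1 ≅ Z/2,  H_2 = 0.

Order the vertices as 0 < 1 < 2 < 3 < 4 < 5 < 6. Listing each simplex with vertices in this order, K has dimension 2 with simplices:

  0-simplices (7): [0], [1], [2], [3], [4], [5], [6]
  1-simplices (18): [0,1], [0,2], [0,3], [0,4], [0,5], [0,6], [1,3], [1,4], [1,5], [1,6], [2,4], [2,5], [2,6], [3,4], [3,5], [3,6], [4,5], [5,6]
  2-simplices (12): [0,1,4], [0,1,5], [0,2,4], [0,2,6], [0,3,5], [0,3,6], [1,3,4], [1,3,6], [1,5,6], [2,4,5], [2,5,6], [3,4,5]

Hence C_0 ≅ Z^7, C_1 ≅ Z^18, C_2 ≅ Z^12.

The boundary map ∂_1: C_1 → C_0 maps an edge to its endpoints' difference, ∂[p,q] = q − p. For instance
  ∂[3,4] = [4] − [3].
As a 7×18 matrix over Z this has rank 6, with invariant factors (1,1,1,1,1,1).

The boundary map ∂_2: C_2 → C_1 sends each 2-simplex [p,q,r] to [q,r] − [p,r] + [p,q]. For instance
  ∂[1,3,6] = [3,6] − [1,6] + [1,3],
  ∂[0,2,4] = [2,4] − [0,4] + [0,2].
The resulting 18×12 matrix has rank 12, and its Smith normal form has invariant factors (1,1,1,1,1,1,1,1,1,1,1,2).

From H_k ≅ ker(∂_k) / im(∂_{k+1}) we obtain:

  H_0: rank C_0 − rank ∂_1 = 7 − 6 = 1, and the invariant factors of ∂_1 are all 1, so H_0 ≅ Z.
  H_1: rank ker ∂_1 − rank ∂_2 = (18 − 6) − 12 = 0, and ∂_2 has invariant factor 2 > 1, so H_1 ≅ Z/2.
  H_2: rank ker ∂_2 − rank ∂_3 = (12 − 12) − 0 = 0, and there is no ∂_3, so H_2 ≅ 0.

(K is a triangulation of the real projective plane RP^2.)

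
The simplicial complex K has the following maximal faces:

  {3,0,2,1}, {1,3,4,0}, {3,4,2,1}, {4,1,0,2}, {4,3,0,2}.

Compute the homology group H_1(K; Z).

H_1 ≅ 0.

We work with the vertex ordering 0 < 1 < 2 < 3 < 4. The simplices of K, each written with vertices in increasing order, are:

  0-simplices (5): [0], [1], [2], [3], [4]
  1-simplices (10): [0,1], [0,2], [0,3], [0,4], [1,2], [1,3], [1,4], [2,3], [2,4], [3,4]
  2-simplices (10): [0,1,2], [0,1,3], [0,1,4], [0,2,3], [0,2,4], [0,3,4], [1,2,3], [1,2,4], [1,3,4], [2,3,4]
  3-simplices (5): [0,1,2,3], [0,1,2,4], [0,1,3,4], [0,2,3,4], [1,2,3,4]

so the chain groups are C_0 ≅ Z^5, C_1 ≅ Z^10, C_2 ≅ Z^10, C_3 ≅ Z^5.

∂_1: C_1 → C_0 maps an edge to its endpoints' difference, ∂[p,q] = q − p.
This gives a 5×10 integer matrix of rank 4; reducing to Smith normal form yields diagonal entries (1,1,1,1).

∂_2: C_2 → C_1 acts by ∂[p,q,r] = [q,r] − [p,r] + [p,q]. For instance
  ∂[0,1,4] = [1,4] − [0,4] + [0,1],
  ∂[1,3,4] = [3,4] − [1,4] + [1,3].
This gives a 10×10 integer matrix of rank 6; reducing to Smith normal form yields diagonal entries (1,1,1,1,1,1).

Boundary ∂_3: C_3 → C_2 sends each 3-simplex σ to the alternating sum Σ_i (−1)^i (σ with its i-th vertex removed). For instance
  ∂[1,2,3,4] = [2,3,4] − [1,3,4] + [1,2,4] − [1,2,3],
  ∂[0,1,3,4] = [1,3,4] − [0,3,4] + [0,1,4] − [0,1,3].
This gives a 10×5 integer matrix of rank 4; reducing to Smith normal form yields diagonal entries (1,1,1,1).

Reading off H_k = ker ∂_k / im ∂_{k+1}:

  H_1: rank ker ∂_1 − rank ∂_2 = (10 − 4) − 6 = 0, and the invariant factors of ∂_2 are all 1, so H_1 ≅ 0.

(K is a triangulation of the 3-sphere S^3.)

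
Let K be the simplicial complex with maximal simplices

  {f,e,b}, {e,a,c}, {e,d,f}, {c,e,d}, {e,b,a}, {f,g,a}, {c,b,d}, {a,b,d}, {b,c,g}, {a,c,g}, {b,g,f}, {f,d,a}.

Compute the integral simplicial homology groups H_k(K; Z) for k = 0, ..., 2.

H_0 = Z,  H_1 = Z/2,  H_2 = 0.

We work with the vertex ordering a < b < c < d < e < f < g. The simplices of K, each written with vertices in increasing order, are:

  0-simplices (7): a, b, c, d, e, f, g
  1-simplices (18): ab, ac, ad, ae, af, ag, bc, bd, be, bf, bg, cd, ce, cg, de, df, ef, fg
  2-simplices (12): abd, abe, ace, acg, adf, afg, bcd, bcg, bef, bfg, cde, def

Hence C_0 ≅ Z^7, C_1 ≅ Z^18, C_2 ≅ Z^12.

Boundary ∂_1: C_1 → C_0 sends each edge [p,q] (with p < q) to q − p. For instance
  ∂df = f − d.
The resulting 7×18 matrix has rank 6, and its Smith normal form has invariant factors (1,1,1,1,1,1).

The boundary map ∂_2: C_2 → C_1 acts by ∂[p,q,r] = [q,r] − [p,r] + [p,q]. For instance
  ∂def = ef − df + de,
  ∂ace = ce − ae + ac.
This gives a 18×12 integer matrix of rank 12; reducing to Smith normal form yields diagonal entries (1,1,1,1,1,1,1,1,1,1,1,2).

From H_k ≅ ker(∂_k) / im(∂_{k+1}) we obtain:

  H_0: rank C_0 − rank ∂_1 = 7 − 6 = 1, and the invariant factors of ∂_1 are all 1, so H_0 ≅ Z.
  H_1: rank ker ∂_1 − rank ∂_2 = (18 − 6) − 12 = 0, and ∂_2 has invariant factor 2 > 1, so H_1 ≅ Z/2.
  H_2: rank ker ∂_2 − rank ∂_3 = (12 − 12) − 0 = 0, and there is no ∂_3, so H_2 ≅ 0.

As a check, the Euler characteristic is 7 − 18 + 12 = 1, which agrees with 1 − 0 + 0 = 1.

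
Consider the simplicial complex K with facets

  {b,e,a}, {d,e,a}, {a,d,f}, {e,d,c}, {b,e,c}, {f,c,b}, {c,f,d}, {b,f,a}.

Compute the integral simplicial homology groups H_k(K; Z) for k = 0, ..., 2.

H_0 = Z,  H_1 = 0,  H_2 = Z.

Take the total order a < b < c < d < e < f on the vertex set. Then K (dimension 2) consists of the simplices:

  0-simplices (6): a, b, c, d, e, f
  1-simplices (12): ab, ad, ae, af, bc, be, bf, cd, ce, cf, de, df
  2-simplices (8): abe, abf, ade, adf, bce, bcf, cde, cdf

Hence C_0 ≅ Z^6, C_1 ≅ Z^12, C_2 ≅ Z^8.

Boundary ∂_1: C_1 → C_0 sends each edge [p,q] (with p < q) to q − p. For instance
  ∂de = e − d.
As a 6×12 matrix over Z this has rank 5, with invariant factors (1,1,1,1,1).

The boundary map ∂_2: C_2 → C_1 acts by ∂[p,q,r] = [q,r] − [p,r] + [p,q]. For instance
  ∂cde = de − ce + cd,
  ∂cdf = df − cf + cd.
As a 12×8 matrix over Z this has rank 7, with invariant factors (1,1,1,1,1,1,1).

From H_k ≅ ker(∂_k) / im(∂_{k+1}) we obtain:

  H_0: rank C_0 − rank ∂_1 = 6 − 5 = 1, and the invariant factors of ∂_1 are all 1, so H_0 = Z.
  H_1: rank ker ∂_1 − rank ∂_2 = (12 − 5) − 7 = 0, and the invariant factors of ∂_2 are all 1, so H_1 = 0.
  H_2: rank ker ∂_2 − rank ∂_3 = (8 − 7) − 0 = 1, and there is no ∂_3, so H_2 = Z.

(K is a triangulation of the 2-sphere S^2.)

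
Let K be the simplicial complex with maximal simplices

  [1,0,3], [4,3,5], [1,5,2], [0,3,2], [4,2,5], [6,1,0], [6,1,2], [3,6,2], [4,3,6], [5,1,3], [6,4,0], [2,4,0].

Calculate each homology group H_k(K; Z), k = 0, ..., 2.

H_0 = Z,  H_1 = Z/2Z,  H_2 = 0.

K has 7 vertices, 18 edges, 12 triangles.
rank ∂_0 = 0, rank ∂_1 = 6 ⇒ b_0 = 7 − 0 − 6 = 1; all invariant factors of ∂_1 are 1 so no torsion. So H_0 ≅ Z.
rank ∂_1 = 6, rank ∂_2 = 12 ⇒ b_1 = 18 − 6 − 12 = 0; ∂_2 has invariant factor(s) [2] giving torsion. So H_1 ≅ Z/2Z.
rank ∂_2 = 12, rank ∂_3 = 0 ⇒ b_2 = 12 − 12 − 0 = 0. So H_2 ≅ 0.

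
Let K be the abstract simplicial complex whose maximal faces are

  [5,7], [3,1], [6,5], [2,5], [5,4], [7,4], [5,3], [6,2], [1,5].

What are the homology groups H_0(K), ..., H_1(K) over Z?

K has 7 vertices, 9 edges.
rank ∂_0 = 0, rank ∂_1 = 6 ⇒ b_0 = 7 − 0 − 6 = 1; all invariant factors of ∂_1 are 1 so no torsion. So H_0 = Z.
rank ∂_1 = 6, rank ∂_2 = 0 ⇒ b_1 = 9 − 6 − 0 = 3. So H_1 = Z^3.

H_0 = Z,  H_1 = Z^3.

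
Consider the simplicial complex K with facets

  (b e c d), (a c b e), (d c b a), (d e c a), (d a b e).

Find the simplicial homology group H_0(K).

H_0 ≅ Z.

Take the total order a < b < c < d < e on the vertex set. Then K (dimension 3) consists of the simplices:

  0-simplices (5): a, b, c, d, e
  1-simplices (10): ab, ac, ad, ae, bc, bd, be, cd, ce, de
  2-simplices (10): abc, abd, abe, acd, ace, ade, bcd, bce, bde, cde
  3-simplices (5): abcd, abce, abde, acde, bcde

Hence C_0 ≅ Z^5, C_1 ≅ Z^10, C_2 ≅ Z^10, C_3 ≅ Z^5.

∂_1: C_1 → C_0 is given by ∂[p,q] = [q] − [p]. For instance
  ∂ad = d − a.
The 5×10 boundary matrix has rank 4 and Smith normal form diag(1,1,1,1).

The boundary map ∂_2: C_2 → C_1 acts by ∂[p,q,r] = [q,r] − [p,r] + [p,q]. For instance
  ∂abd = bd − ad + ab,
  ∂cde = de − ce + cd.
The 10×10 boundary matrix has rank 6 and Smith normal form diag(1,1,1,1,1,1).

The boundary map ∂_3: C_3 → C_2 sends each 3-simplex σ to the alternating sum Σ_i (−1)^i (σ with its i-th vertex removed). For instance
  ∂abde = bde − ade + abe − abd,
  ∂abcd = bcd − acd + abd − abc.
As a 10×5 matrix over Z this has rank 4, with invariant factors (1,1,1,1).

Computing H_k = (kernel of ∂_k) / (image of ∂_{k+1}):

  H_0: rank C_0 − rank ∂_1 = 5 − 4 = 1, and the invariant factors of ∂_1 are all 1, so H_0 ≅ Z.

(K is a triangulation of the 3-sphere S^3.)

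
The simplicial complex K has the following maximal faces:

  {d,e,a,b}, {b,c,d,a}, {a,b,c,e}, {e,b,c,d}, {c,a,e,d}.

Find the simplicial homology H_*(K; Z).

H_0 = Z,  H_1 = 0,  H_2 = 0,  H_3 = Z.

Take the total order a < b < c < d < e on the vertex set. Then K (dimension 3) consists of the simplices:

  0-simplices (5): a, b, c, d, e
  1-simplices (10): ab, ac, ad, ae, bc, bd, be, cd, ce, de
  2-simplices (10): abc, abd, abe, acd, ace, ade, bcd, bce, bde, cde
  3-simplices (5): abcd, abce, abde, acde, bcde

Hence C_0 ≅ Z^5, C_1 ≅ Z^10, C_2 ≅ Z^10, C_3 ≅ Z^5.

The boundary map ∂_1: C_1 → C_0 is given by ∂[p,q] = [q] − [p]. For instance
  ∂ad = d − a.
The 5×10 boundary matrix has rank 4 and Smith normal form diag(1,1,1,1).

The boundary map ∂_2: C_2 → C_1 maps a triangle to the signed sum of its edges. For instance
  ∂acd = cd − ad + ac,
  ∂bcd = cd − bd + bc.
The 10×10 boundary matrix has rank 6 and Smith normal form diag(1,1,1,1,1,1).

The boundary map ∂_3: C_3 → C_2 sends each 3-simplex σ to the alternating sum Σ_i (−1)^i (σ with its i-th vertex removed). For instance
  ∂abde = bde − ade + abe − abd,
  ∂bcde = cde − bde + bce − bcd.
This gives a 10×5 integer matrix of rank 4; reducing to Smith normal form yields diagonal entries (1,1,1,1).

Computing H_k = (kernel of ∂_k) / (image of ∂_{k+1}):

  H_0: rank C_0 − rank ∂_1 = 5 − 4 = 1, and the invariant factors of ∂_1 are all 1, so H_0 ≅ Z.
  H_1: rank ker ∂_1 − rank ∂_2 = (10 − 4) − 6 = 0, and the invariant factors of ∂_2 are all 1, so H_1 ≅ 0.
  H_2: rank ker ∂_2 − rank ∂_3 = (10 − 6) − 4 = 0, and the invariant factors of ∂_3 are all 1, so H_2 ≅ 0.
  H_3: rank ker ∂_3 − rank ∂_4 = (5 − 4) − 0 = 1, and there is no ∂_4, so H_3 ≅ Z.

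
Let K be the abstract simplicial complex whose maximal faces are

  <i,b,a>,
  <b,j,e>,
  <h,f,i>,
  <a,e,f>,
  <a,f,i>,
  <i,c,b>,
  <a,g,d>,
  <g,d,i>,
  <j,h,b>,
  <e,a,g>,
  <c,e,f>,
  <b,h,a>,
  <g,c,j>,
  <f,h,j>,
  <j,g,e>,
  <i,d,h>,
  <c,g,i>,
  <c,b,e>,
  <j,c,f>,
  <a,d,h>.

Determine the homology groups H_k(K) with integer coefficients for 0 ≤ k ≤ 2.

H_0 = Z,  H_1 = Z × Z/2,  H_2 = 0.

Fix the vertex order a < b < c < d < e < f < g < h < i < j and write every simplex with vertices in increasing order. Then dim K = 2 and the simplices of K are:

  0-simplices (10): a, b, c, d, e, f, g, h, i, j
  1-simplices (30): ab, ad, ae, af, ag, ah, ai, bc, be, bh, bi, bj, ce, cf, cg, ci, cj, dg, dh, di, ef, eg, ej, fh, fi, fj, gi, gj, hi, hj
  2-simplices (20): abh, abi, adg, adh, aef, aeg, afi, bce, bci, bej, bhj, cef, cfj, cgi, cgj, dgi, dhi, egj, fhi, fhj

so the chain groups are C_0 ≅ Z^10, C_1 ≅ Z^30, C_2 ≅ Z^20.

Boundary ∂_1: C_1 → C_0 maps an edge to its endpoints' difference, ∂[p,q] = q − p. For instance
  ∂ci = i − c.
The 10×30 boundary matrix has rank 9 and Smith normal form diag(1,1,1,1,1,1,1,1,1).

Boundary ∂_2: C_2 → C_1 maps a triangle to the signed sum of its edges. For instance
  ∂aeg = eg − ag + ae,
  ∂abh = bh − ah + ab.
As a 30×20 matrix over Z this has rank 20, with invariant factors (1,1,1,1,1,1,1,1,1,1,1,1,1,1,1,1,1,1,1,2).

Now H_k = ker ∂_k / im ∂_{k+1}, so:

  H_0: rank C_0 − rank ∂_1 = 10 − 9 = 1, and the invariant factors of ∂_1 are all 1, so H_0 = Z.
  H_1: rank ker ∂_1 − rank ∂_2 = (30 − 9) − 20 = 1, and ∂_2 has invariant factor 2 > 1, so H_1 = Z × Z/2.
  H_2: rank ker ∂_2 − rank ∂_3 = (20 − 20) − 0 = 0, and there is no ∂_3, so H_2 = 0.

(K is a triangulation of the Klein bottle.)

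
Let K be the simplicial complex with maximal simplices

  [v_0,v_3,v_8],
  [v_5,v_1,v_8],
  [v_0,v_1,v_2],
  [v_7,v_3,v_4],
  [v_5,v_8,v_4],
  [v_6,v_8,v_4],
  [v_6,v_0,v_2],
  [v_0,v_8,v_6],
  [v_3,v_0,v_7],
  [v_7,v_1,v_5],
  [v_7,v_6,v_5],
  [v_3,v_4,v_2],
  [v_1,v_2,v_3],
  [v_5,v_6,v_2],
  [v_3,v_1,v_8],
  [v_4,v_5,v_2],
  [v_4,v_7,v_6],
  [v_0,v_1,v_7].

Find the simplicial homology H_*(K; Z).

H_0 ≅ Z,  H_1 ≅ Z ⊕ Z/2,  H_2 = 0.

We work with the vertex ordering v_0 < v_1 < v_2 < v_3 < v_4 < v_5 < v_6 < v_7 < v_8. The simplices of K, each written with vertices in increasing order, are:

  0-simplices (9): [v_0], [v_1], [v_2], [v_3], [v_4], [v_5], [v_6], [v_7], [v_8]
  1-simplices (27): (27 of them)
  2-simplices (18): (18 of them)

so the chain groups are C_0 ≅ Z^9, C_1 ≅ Z^27, C_2 ≅ Z^18.

∂_1: C_1 → C_0 maps an edge to its endpoints' difference, ∂[p,q] = q − p. For instance
  ∂[v_2,v_6] = [v_6] − [v_2].
The resulting 9×27 matrix has rank 8, and its Smith normal form has invariant factors (1,1,1,1,1,1,1,1).

∂_2: C_2 → C_1 sends each 2-simplex [p,q,r] to [q,r] − [p,r] + [p,q]. For instance
  ∂[v_4,v_6,v_7] = [v_6,v_7] − [v_4,v_7] + [v_4,v_6],
  ∂[v_4,v_5,v_8] = [v_5,v_8] − [v_4,v_8] + [v_4,v_5].
The 27×18 boundary matrix has rank 18 and Smith normal form diag(1,1,1,1,1,1,1,1,1,1,1,1,1,1,1,1,1,2).

Now H_k = ker ∂_k / im ∂_{k+1}, so:

  H_0: rank C_0 − rank ∂_1 = 9 − 8 = 1, and the invariant factors of ∂_1 are all 1, so H_0 ≅ Z.
  H_1: rank ker ∂_1 − rank ∂_2 = (27 − 8) − 18 = 1, and ∂_2 has invariant factor 2 > 1, so H_1 ≅ Z ⊕ Z/2.
  H_2: rank ker ∂_2 − rank ∂_3 = (18 − 18) − 0 = 0, and there is no ∂_3, so H_2 ≅ 0.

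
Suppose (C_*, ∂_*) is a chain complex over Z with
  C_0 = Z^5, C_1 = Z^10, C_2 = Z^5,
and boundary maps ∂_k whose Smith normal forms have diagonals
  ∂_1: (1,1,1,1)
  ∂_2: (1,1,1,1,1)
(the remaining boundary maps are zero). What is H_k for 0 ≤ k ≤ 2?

H_0: b_0 = 5 − 0 − 4 = 1; torsion from ∂_1 factors > 1: none. So H_0 = Z.
H_1: b_1 = 10 − 4 − 5 = 1; torsion from ∂_2 factors > 1: none. So H_1 = Z.
H_2: b_2 = 5 − 5 − 0 = 0; torsion from ∂_3 factors > 1: none. So H_2 = 0.

H_0 = Z,  H_1 = Z,  H_2 = 0.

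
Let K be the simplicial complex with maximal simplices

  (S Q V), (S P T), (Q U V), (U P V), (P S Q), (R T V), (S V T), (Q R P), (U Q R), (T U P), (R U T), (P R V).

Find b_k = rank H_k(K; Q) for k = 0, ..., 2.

Order the vertices as P < Q < R < S < T < U < V. Listing each simplex with vertices in this order, K has dimension 2 with simplices:

  0-simplices (7): P, Q, R, S, T, U, V
  1-simplices (18): PQ, PR, PS, PT, PU, PV, QR, QS, QU, QV, RT, RU, RV, ST, SV, TU, TV, UV
  2-simplices (12): PQR, PQS, PRV, PST, PTU, PUV, QRU, QSV, QUV, RTU, RTV, STV

Hence C_0 ≅ Z^7, C_1 ≅ Z^18, C_2 ≅ Z^12.

Boundary ∂_1: C_1 → C_0 sends each edge [p,q] (with p < q) to q − p.
The 7×18 boundary matrix has rank 6 and Smith normal form diag(1,1,1,1,1,1).

∂_2: C_2 → C_1 sends each 2-simplex [p,q,r] to [q,r] − [p,r] + [p,q]. For instance
  ∂PST = ST − PT + PS,
  ∂QRU = RU − QU + QR.
As a 18×12 matrix over Z this has rank 12, with invariant factors (1,1,1,1,1,1,1,1,1,1,1,2).

Computing H_k = (kernel of ∂_k) / (image of ∂_{k+1}):

  H_0: rank C_0 − rank ∂_1 = 7 − 6 = 1, and the invariant factors of ∂_1 are all 1, so H_0 ≅ Z.
  H_1: rank ker ∂_1 − rank ∂_2 = (18 − 6) − 12 = 0, and ∂_2 has invariant factor 2 > 1, so H_1 ≅ Z/2.
  H_2: rank ker ∂_2 − rank ∂_3 = (12 − 12) − 0 = 0, and there is no ∂_3, so H_2 ≅ 0.

(K is a triangulation of the real projective plane RP^2.)

Hence the Betti numbers are b_0 = 1, b_1 = 0, b_2 = 0.

b_0 = 1, b_1 = 0, b_2 = 0.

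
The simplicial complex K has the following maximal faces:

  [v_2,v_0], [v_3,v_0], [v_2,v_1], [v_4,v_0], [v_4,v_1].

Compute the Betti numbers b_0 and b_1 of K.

Order the vertices as v_0 < v_1 < v_2 < v_3 < v_4. Listing each simplex with vertices in this order, K has dimension 1 with simplices:

  0-simplices (5): [v_0], [v_1], [v_2], [v_3], [v_4]
  1-simplices (5): [v_0,v_2], [v_0,v_3], [v_0,v_4], [v_1,v_2], [v_1,v_4]

so the chain groups are C_0 ≅ Z^5, C_1 ≅ Z^5.

Boundary ∂_1: C_1 → C_0 maps an edge to its endpoints' difference, ∂[p,q] = q − p. For instance
  ∂[v_1,v_4] = [v_4] − [v_1].
As a 5×5 matrix over Z this has rank 4, with invariant factors (1,1,1,1).

Now H_k = ker ∂_k / im ∂_{k+1}, so:

  H_0: rank C_0 − rank ∂_1 = 5 − 4 = 1, and the invariant factors of ∂_1 are all 1, so H_0 = Z.
  H_1: rank ker ∂_1 − rank ∂_2 = (5 − 4) − 0 = 1, and there is no ∂_2, so H_1 = Z.

Hence the Betti numbers are b_0 = 1, b_1 = 1.

b_0 = 1, b_1 = 1.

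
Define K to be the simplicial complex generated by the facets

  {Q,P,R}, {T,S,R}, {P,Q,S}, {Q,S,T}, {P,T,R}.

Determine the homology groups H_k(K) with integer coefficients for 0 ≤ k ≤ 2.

H_0 ≅ Z,  H_1 ≅ Z,  H_2 = 0.

Take the total order P < Q < R < S < T on the vertex set. Then K (dimension 2) consists of the simplices:

  0-simplices (5): P, Q, R, S, T
  1-simplices (10): PQ, PR, PS, PT, QR, QS, QT, RS, RT, ST
  2-simplices (5): PQR, PQS, PRT, QST, RST

Hence C_0 ≅ Z^5, C_1 ≅ Z^10, C_2 ≅ Z^5.

∂_1: C_1 → C_0 maps an edge to its endpoints' difference, ∂[p,q] = q − p. For instance
  ∂QS = S − Q.
As a 5×10 matrix over Z this has rank 4, with invariant factors (1,1,1,1).

Boundary ∂_2: C_2 → C_1 maps a triangle to the signed sum of its edges. For instance
  ∂RST = ST − RT + RS,
  ∂PQS = QS − PS + PQ.
The 10×5 boundary matrix has rank 5 and Smith normal form diag(1,1,1,1,1).

Now H_k = ker ∂_k / im ∂_{k+1}, so:

  H_0: rank C_0 − rank ∂_1 = 5 − 4 = 1, and the invariant factors of ∂_1 are all 1, so H_0 ≅ Z.
  H_1: rank ker ∂_1 − rank ∂_2 = (10 − 4) − 5 = 1, and the invariant factors of ∂_2 are all 1, so H_1 ≅ Z.
  H_2: rank ker ∂_2 − rank ∂_3 = (5 − 5) − 0 = 0, and there is no ∂_3, so H_2 ≅ 0.

As a check, the Euler characteristic is 5 − 10 + 5 = 0, which agrees with 1 − 1 + 0 = 0.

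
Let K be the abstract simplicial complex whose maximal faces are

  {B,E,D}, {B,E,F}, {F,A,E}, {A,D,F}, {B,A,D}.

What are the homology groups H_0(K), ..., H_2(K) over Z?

H_0 = Z,  H_1 = Z,  H_2 = 0.

Order the vertices as A < B < D < E < F. Listing each simplex with vertices in this order, K has dimension 2 with simplices:

  0-simplices (5): A, B, D, E, F
  1-simplices (10): AB, AD, AE, AF, BD, BE, BF, DE, DF, EF
  2-simplices (5): ABD, ADF, AEF, BDE, BEF

Hence C_0 ≅ Z^5, C_1 ≅ Z^10, C_2 ≅ Z^5.

∂_1: C_1 → C_0 is given by ∂[p,q] = [q] − [p]. For instance
  ∂AB = B − A.
The resulting 5×10 matrix has rank 4, and its Smith normal form has invariant factors (1,1,1,1).

∂_2: C_2 → C_1 maps a triangle to the signed sum of its edges. For instance
  ∂BDE = DE − BE + BD,
  ∂ABD = BD − AD + AB.
The 10×5 boundary matrix has rank 5 and Smith normal form diag(1,1,1,1,1).

Computing H_k = (kernel of ∂_k) / (image of ∂_{k+1}):

  H_0: rank C_0 − rank ∂_1 = 5 − 4 = 1, and the invariant factors of ∂_1 are all 1, so H_0 ≅ Z.
  H_1: rank ker ∂_1 − rank ∂_2 = (10 − 4) − 5 = 1, and the invariant factors of ∂_2 are all 1, so H_1 ≅ Z.
  H_2: rank ker ∂_2 − rank ∂_3 = (5 − 5) − 0 = 0, and there is no ∂_3, so H_2 ≅ 0.

As a check, the Euler characteristic is 5 − 10 + 5 = 0, which agrees with 1 − 1 + 0 = 0.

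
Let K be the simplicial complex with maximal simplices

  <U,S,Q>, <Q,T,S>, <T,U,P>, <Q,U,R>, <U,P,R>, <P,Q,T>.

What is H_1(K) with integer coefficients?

Order the vertices as P < Q < R < S < T < U. Listing each simplex with vertices in this order, K has dimension 2 with simplices:

  0-simplices (6): P, Q, R, S, T, U
  1-simplices (12): PQ, PR, PT, PU, QR, QS, QT, QU, RU, ST, SU, TU
  2-simplices (6): PQT, PRU, PTU, QRU, QST, QSU

giving chain groups C_0 ≅ Z^6, C_1 ≅ Z^12, C_2 ≅ Z^6.

Boundary ∂_1: C_1 → C_0 sends each edge [p,q] (with p < q) to q − p. For instance
  ∂QU = U − Q.
This gives a 6×12 integer matrix of rank 5; reducing to Smith normal form yields diagonal entries (1,1,1,1,1).

∂_2: C_2 → C_1 maps a triangle to the signed sum of its edges. For instance
  ∂QRU = RU − QU + QR,
  ∂PQT = QT − PT + PQ.
The resulting 12×6 matrix has rank 6, and its Smith normal form has invariant factors (1,1,1,1,1,1).

From H_k ≅ ker(∂_k) / im(∂_{k+1}) we obtain:

  H_1: rank ker ∂_1 − rank ∂_2 = (12 − 5) − 6 = 1, and the invariant factors of ∂_2 are all 1, so H_1 = Z.

H_1 = Z.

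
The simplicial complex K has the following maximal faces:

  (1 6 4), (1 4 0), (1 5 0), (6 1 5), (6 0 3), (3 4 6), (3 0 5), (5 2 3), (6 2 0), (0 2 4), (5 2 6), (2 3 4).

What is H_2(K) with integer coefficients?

H_2 ≅ 0.

Fix the vertex order 0 < 1 < 2 < 3 < 4 < 5 < 6 and write every simplex with vertices in increasing order. Then dim K = 2 and the simplices of K are:

  0-simplices (7): [0], [1], [2], [3], [4], [5], [6]
  1-simplices (18): [0,1], [0,2], [0,3], [0,4], [0,5], [0,6], [1,4], [1,5], [1,6], [2,3], [2,4], [2,5], [2,6], [3,4], [3,5], [3,6], [4,6], [5,6]
  2-simplices (12): [0,1,4], [0,1,5], [0,2,4], [0,2,6], [0,3,5], [0,3,6], [1,4,6], [1,5,6], [2,3,4], [2,3,5], [2,5,6], [3,4,6]

so the chain groups are C_0 ≅ Z^7, C_1 ≅ Z^18, C_2 ≅ Z^12.

Boundary ∂_1: C_1 → C_0 maps an edge to its endpoints' difference, ∂[p,q] = q − p.
The 7×18 boundary matrix has rank 6 and Smith normal form diag(1,1,1,1,1,1).

The boundary map ∂_2: C_2 → C_1 maps a triangle to the signed sum of its edges. For instance
  ∂[0,3,6] = [3,6] − [0,6] + [0,3],
  ∂[0,3,5] = [3,5] − [0,5] + [0,3].
This gives a 18×12 integer matrix of rank 12; reducing to Smith normal form yields diagonal entries (1,1,1,1,1,1,1,1,1,1,1,2).

Reading off H_k = ker ∂_k / im ∂_{k+1}:

  H_2: rank ker ∂_2 − rank ∂_3 = (12 − 12) − 0 = 0, and there is no ∂_3, so H_2 = 0.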